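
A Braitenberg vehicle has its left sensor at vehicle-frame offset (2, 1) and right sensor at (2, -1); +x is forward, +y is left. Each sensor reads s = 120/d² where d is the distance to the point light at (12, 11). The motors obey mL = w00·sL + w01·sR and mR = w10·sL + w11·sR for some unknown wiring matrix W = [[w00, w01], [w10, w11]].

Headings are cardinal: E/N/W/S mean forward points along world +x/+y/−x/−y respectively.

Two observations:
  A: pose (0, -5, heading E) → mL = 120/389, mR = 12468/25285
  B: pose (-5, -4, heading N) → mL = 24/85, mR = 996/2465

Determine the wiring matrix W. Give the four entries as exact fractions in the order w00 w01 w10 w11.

obs A: pose=(0,-5,E) → sL=24/65, sR=120/389, mL=120/389, mR=12468/25285
obs B: pose=(-5,-4,N) → sL=120/493, sR=24/85, mL=24/85, mR=996/2465
sensor matrix S = [[24/65, 120/389], [120/493, 24/85]]; det S = 1817856/62327525
solve [mL_A; mL_B] = S·[w00; w01] and [mR_A; mR_B] = S·[w10; w11]:
  w00 = 0, w01 = 1, w10 = 1/2, w11 = 1

0 1 1/2 1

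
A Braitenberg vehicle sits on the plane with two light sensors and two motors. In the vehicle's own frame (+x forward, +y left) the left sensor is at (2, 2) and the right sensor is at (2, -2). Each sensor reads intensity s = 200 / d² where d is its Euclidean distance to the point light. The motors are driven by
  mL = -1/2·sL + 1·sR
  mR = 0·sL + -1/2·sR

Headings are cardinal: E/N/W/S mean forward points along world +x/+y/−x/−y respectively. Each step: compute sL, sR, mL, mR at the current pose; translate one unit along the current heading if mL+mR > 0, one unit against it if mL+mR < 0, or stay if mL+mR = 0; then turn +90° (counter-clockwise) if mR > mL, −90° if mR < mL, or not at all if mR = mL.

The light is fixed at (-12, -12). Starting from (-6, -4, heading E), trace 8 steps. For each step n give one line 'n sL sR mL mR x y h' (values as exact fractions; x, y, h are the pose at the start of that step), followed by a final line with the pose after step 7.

n=0: pose=(-6,-4,E); sL=50/41, sR=2; mL=57/41, mR=-1; mL+mR=16/41 → advance +1; mR−mL=-98/41 → turn -1·90°
n=1: pose=(-5,-4,S); sL=200/117, sR=200/61; mL=17300/7137, mR=-100/61; mL+mR=5600/7137 → advance +1; mR−mL=-29000/7137 → turn -1·90°
n=2: pose=(-5,-5,W); sL=4, sR=100/53; mL=-6/53, mR=-50/53; mL+mR=-56/53 → advance -1; mR−mL=-44/53 → turn -1·90°
n=3: pose=(-4,-5,N); sL=200/117, sR=200/181; mL=5300/21177, mR=-100/181; mL+mR=-6400/21177 → advance -1; mR−mL=-17000/21177 → turn -1·90°
n=4: pose=(-4,-6,E); sL=50/41, sR=50/29; mL=1325/1189, mR=-25/29; mL+mR=300/1189 → advance +1; mR−mL=-2350/1189 → turn -1·90°
n=5: pose=(-3,-6,S); sL=200/137, sR=40/13; mL=4180/1781, mR=-20/13; mL+mR=1440/1781 → advance +1; mR−mL=-6920/1781 → turn -1·90°
n=6: pose=(-3,-7,W); sL=100/29, sR=100/49; mL=450/1421, mR=-50/49; mL+mR=-1000/1421 → advance -1; mR−mL=-1900/1421 → turn -1·90°
n=7: pose=(-2,-7,N); sL=200/113, sR=200/193; mL=3300/21809, mR=-100/193; mL+mR=-8000/21809 → advance -1; mR−mL=-14600/21809 → turn -1·90°

0 50/41 2 57/41 -1 -6 -4 E
1 200/117 200/61 17300/7137 -100/61 -5 -4 S
2 4 100/53 -6/53 -50/53 -5 -5 W
3 200/117 200/181 5300/21177 -100/181 -4 -5 N
4 50/41 50/29 1325/1189 -25/29 -4 -6 E
5 200/137 40/13 4180/1781 -20/13 -3 -6 S
6 100/29 100/49 450/1421 -50/49 -3 -7 W
7 200/113 200/193 3300/21809 -100/193 -2 -7 N
final -2 -8 E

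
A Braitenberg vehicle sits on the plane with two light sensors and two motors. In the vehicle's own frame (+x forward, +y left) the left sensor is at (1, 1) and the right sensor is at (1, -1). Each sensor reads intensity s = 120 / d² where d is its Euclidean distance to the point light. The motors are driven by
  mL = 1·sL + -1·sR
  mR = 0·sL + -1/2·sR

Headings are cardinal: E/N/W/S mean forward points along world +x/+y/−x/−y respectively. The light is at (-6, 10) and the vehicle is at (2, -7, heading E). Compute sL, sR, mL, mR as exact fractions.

left sensor world pos  = (3, -6); dL² = 337
right sensor world pos = (3, -8); dR² = 405
sL = 120/337 = 120/337
sR = 120/405 = 8/27
mL = 1·sL + -1·sR = 544/9099
mR = 0·sL + -1/2·sR = -4/27

120/337 8/27 544/9099 -4/27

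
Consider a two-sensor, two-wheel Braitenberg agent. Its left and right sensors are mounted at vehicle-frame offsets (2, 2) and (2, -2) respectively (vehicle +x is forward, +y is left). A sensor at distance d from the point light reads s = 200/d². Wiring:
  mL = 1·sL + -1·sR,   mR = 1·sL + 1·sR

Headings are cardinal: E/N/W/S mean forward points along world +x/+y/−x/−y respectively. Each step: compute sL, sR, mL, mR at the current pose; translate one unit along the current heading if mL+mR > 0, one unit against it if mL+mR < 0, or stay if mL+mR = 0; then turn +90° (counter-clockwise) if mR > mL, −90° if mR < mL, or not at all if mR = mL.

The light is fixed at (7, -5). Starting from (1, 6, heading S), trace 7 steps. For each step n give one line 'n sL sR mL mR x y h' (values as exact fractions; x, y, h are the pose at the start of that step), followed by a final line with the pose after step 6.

0 200/97 40/29 1920/2813 9680/2813 1 6 S
1 5/4 5/2 -5/4 15/4 1 5 E
2 200/193 200/153 -8000/29529 69200/29529 2 5 N
3 20/13 100/109 880/1417 3480/1417 2 6 W
4 200/97 40/29 1920/2813 9680/2813 1 6 S
5 5/4 5/2 -5/4 15/4 1 5 E
6 200/193 200/153 -8000/29529 69200/29529 2 5 N
final 2 6 W

n=0: pose=(1,6,S); sL=200/97, sR=40/29; mL=1920/2813, mR=9680/2813; mL+mR=400/97 → advance +1; mR−mL=80/29 → turn +1·90°
n=1: pose=(1,5,E); sL=5/4, sR=5/2; mL=-5/4, mR=15/4; mL+mR=5/2 → advance +1; mR−mL=5 → turn +1·90°
n=2: pose=(2,5,N); sL=200/193, sR=200/153; mL=-8000/29529, mR=69200/29529; mL+mR=400/193 → advance +1; mR−mL=400/153 → turn +1·90°
n=3: pose=(2,6,W); sL=20/13, sR=100/109; mL=880/1417, mR=3480/1417; mL+mR=40/13 → advance +1; mR−mL=200/109 → turn +1·90°
n=4: pose=(1,6,S); sL=200/97, sR=40/29; mL=1920/2813, mR=9680/2813; mL+mR=400/97 → advance +1; mR−mL=80/29 → turn +1·90°
n=5: pose=(1,5,E); sL=5/4, sR=5/2; mL=-5/4, mR=15/4; mL+mR=5/2 → advance +1; mR−mL=5 → turn +1·90°
n=6: pose=(2,5,N); sL=200/193, sR=200/153; mL=-8000/29529, mR=69200/29529; mL+mR=400/193 → advance +1; mR−mL=400/153 → turn +1·90°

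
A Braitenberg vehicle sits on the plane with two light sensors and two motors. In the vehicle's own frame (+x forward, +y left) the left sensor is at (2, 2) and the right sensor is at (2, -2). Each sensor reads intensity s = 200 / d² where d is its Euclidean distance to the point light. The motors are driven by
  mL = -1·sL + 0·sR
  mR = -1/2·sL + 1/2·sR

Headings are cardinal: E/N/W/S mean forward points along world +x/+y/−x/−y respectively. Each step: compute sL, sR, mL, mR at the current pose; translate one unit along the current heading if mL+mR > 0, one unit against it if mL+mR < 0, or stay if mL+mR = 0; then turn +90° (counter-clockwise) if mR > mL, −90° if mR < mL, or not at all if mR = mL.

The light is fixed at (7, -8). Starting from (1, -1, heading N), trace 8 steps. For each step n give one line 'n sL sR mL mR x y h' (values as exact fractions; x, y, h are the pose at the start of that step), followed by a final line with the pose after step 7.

n=0: pose=(1,-1,N); sL=40/29, sR=200/97; mL=-40/29, mR=960/2813; mL+mR=-2920/2813 → advance -1; mR−mL=4840/2813 → turn +1·90°
n=1: pose=(1,-2,W); sL=5/2, sR=25/16; mL=-5/2, mR=-15/32; mL+mR=-95/32 → advance -1; mR−mL=65/32 → turn +1·90°
n=2: pose=(2,-2,S); sL=8, sR=40/13; mL=-8, mR=-32/13; mL+mR=-136/13 → advance -1; mR−mL=72/13 → turn +1·90°
n=3: pose=(2,-1,E); sL=20/9, sR=100/17; mL=-20/9, mR=280/153; mL+mR=-20/51 → advance -1; mR−mL=620/153 → turn +1·90°
n=4: pose=(1,-1,N); sL=40/29, sR=200/97; mL=-40/29, mR=960/2813; mL+mR=-2920/2813 → advance -1; mR−mL=4840/2813 → turn +1·90°
n=5: pose=(1,-2,W); sL=5/2, sR=25/16; mL=-5/2, mR=-15/32; mL+mR=-95/32 → advance -1; mR−mL=65/32 → turn +1·90°
n=6: pose=(2,-2,S); sL=8, sR=40/13; mL=-8, mR=-32/13; mL+mR=-136/13 → advance -1; mR−mL=72/13 → turn +1·90°
n=7: pose=(2,-1,E); sL=20/9, sR=100/17; mL=-20/9, mR=280/153; mL+mR=-20/51 → advance -1; mR−mL=620/153 → turn +1·90°

0 40/29 200/97 -40/29 960/2813 1 -1 N
1 5/2 25/16 -5/2 -15/32 1 -2 W
2 8 40/13 -8 -32/13 2 -2 S
3 20/9 100/17 -20/9 280/153 2 -1 E
4 40/29 200/97 -40/29 960/2813 1 -1 N
5 5/2 25/16 -5/2 -15/32 1 -2 W
6 8 40/13 -8 -32/13 2 -2 S
7 20/9 100/17 -20/9 280/153 2 -1 E
final 1 -1 N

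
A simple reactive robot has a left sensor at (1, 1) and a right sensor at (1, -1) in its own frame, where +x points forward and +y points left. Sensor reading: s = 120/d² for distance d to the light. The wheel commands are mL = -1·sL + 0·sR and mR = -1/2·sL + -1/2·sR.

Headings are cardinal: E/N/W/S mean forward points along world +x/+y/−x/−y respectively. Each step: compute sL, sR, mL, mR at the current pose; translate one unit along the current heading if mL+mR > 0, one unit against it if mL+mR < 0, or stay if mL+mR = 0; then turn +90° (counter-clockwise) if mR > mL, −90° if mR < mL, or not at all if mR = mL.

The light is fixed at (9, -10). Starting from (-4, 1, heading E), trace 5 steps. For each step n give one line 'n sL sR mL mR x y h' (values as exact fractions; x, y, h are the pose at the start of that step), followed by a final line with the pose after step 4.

n=0: pose=(-4,1,E); sL=5/12, sR=30/61; mL=-5/12, mR=-665/1464; mL+mR=-425/488 → advance -1; mR−mL=-55/1464 → turn -1·90°
n=1: pose=(-5,1,S); sL=120/269, sR=24/65; mL=-120/269, mR=-7128/17485; mL+mR=-14928/17485 → advance -1; mR−mL=672/17485 → turn +1·90°
n=2: pose=(-5,2,E); sL=60/169, sR=12/29; mL=-60/169, mR=-1884/4901; mL+mR=-3624/4901 → advance -1; mR−mL=-144/4901 → turn -1·90°
n=3: pose=(-6,2,S); sL=120/317, sR=120/377; mL=-120/317, mR=-41640/119509; mL+mR=-86880/119509 → advance -1; mR−mL=3600/119509 → turn +1·90°
n=4: pose=(-6,3,E); sL=15/49, sR=6/17; mL=-15/49, mR=-549/1666; mL+mR=-1059/1666 → advance -1; mR−mL=-39/1666 → turn -1·90°

0 5/12 30/61 -5/12 -665/1464 -4 1 E
1 120/269 24/65 -120/269 -7128/17485 -5 1 S
2 60/169 12/29 -60/169 -1884/4901 -5 2 E
3 120/317 120/377 -120/317 -41640/119509 -6 2 S
4 15/49 6/17 -15/49 -549/1666 -6 3 E
final -7 3 S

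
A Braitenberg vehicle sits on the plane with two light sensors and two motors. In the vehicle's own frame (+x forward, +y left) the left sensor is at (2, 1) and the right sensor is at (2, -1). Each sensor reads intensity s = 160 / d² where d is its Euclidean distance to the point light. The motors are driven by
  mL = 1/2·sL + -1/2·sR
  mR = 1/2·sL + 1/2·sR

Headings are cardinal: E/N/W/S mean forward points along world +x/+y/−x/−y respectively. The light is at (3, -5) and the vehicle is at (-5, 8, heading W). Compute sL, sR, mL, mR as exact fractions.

left sensor world pos  = (-7, 7); dL² = 244
right sensor world pos = (-7, 9); dR² = 296
sL = 160/244 = 40/61
sR = 160/296 = 20/37
mL = 1/2·sL + -1/2·sR = 130/2257
mR = 1/2·sL + 1/2·sR = 1350/2257

40/61 20/37 130/2257 1350/2257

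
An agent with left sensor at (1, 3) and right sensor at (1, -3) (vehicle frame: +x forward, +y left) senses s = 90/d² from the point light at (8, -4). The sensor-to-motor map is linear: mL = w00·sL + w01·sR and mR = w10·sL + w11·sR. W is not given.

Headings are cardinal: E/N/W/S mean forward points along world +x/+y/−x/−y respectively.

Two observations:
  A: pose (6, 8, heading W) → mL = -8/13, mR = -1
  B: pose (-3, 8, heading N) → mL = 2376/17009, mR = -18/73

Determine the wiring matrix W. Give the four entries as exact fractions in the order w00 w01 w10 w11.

-1 1 -1 0

obs A: pose=(6,8,W) → sL=1, sR=5/13, mL=-8/13, mR=-1
obs B: pose=(-3,8,N) → sL=18/73, sR=90/233, mL=2376/17009, mR=-18/73
sensor matrix S = [[1, 5/13], [18/73, 90/233]]; det S = 64440/221117
solve [mL_A; mL_B] = S·[w00; w01] and [mR_A; mR_B] = S·[w10; w11]:
  w00 = -1, w01 = 1, w10 = -1, w11 = 0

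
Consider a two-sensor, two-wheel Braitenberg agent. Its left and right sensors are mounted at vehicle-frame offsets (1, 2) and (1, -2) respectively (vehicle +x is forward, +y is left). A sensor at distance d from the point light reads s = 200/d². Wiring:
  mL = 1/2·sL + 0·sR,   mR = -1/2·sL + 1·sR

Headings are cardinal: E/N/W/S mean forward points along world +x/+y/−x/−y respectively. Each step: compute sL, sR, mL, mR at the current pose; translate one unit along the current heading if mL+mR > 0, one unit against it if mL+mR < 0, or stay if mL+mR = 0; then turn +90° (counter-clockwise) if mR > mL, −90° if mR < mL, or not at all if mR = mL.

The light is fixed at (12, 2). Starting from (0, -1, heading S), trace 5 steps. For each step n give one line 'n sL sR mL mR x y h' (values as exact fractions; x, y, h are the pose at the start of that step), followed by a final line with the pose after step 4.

0 50/29 50/53 25/29 125/1537 0 -1 S
1 40/41 200/173 20/41 4740/7093 0 -2 W
2 100/73 4/5 50/73 42/365 -1 -2 S
3 40/49 40/41 20/49 1140/2009 -1 -3 W
4 10/9 50/73 5/9 85/657 -2 -3 S
final -2 -4 W

n=0: pose=(0,-1,S); sL=50/29, sR=50/53; mL=25/29, mR=125/1537; mL+mR=50/53 → advance +1; mR−mL=-1200/1537 → turn -1·90°
n=1: pose=(0,-2,W); sL=40/41, sR=200/173; mL=20/41, mR=4740/7093; mL+mR=200/173 → advance +1; mR−mL=1280/7093 → turn +1·90°
n=2: pose=(-1,-2,S); sL=100/73, sR=4/5; mL=50/73, mR=42/365; mL+mR=4/5 → advance +1; mR−mL=-208/365 → turn -1·90°
n=3: pose=(-1,-3,W); sL=40/49, sR=40/41; mL=20/49, mR=1140/2009; mL+mR=40/41 → advance +1; mR−mL=320/2009 → turn +1·90°
n=4: pose=(-2,-3,S); sL=10/9, sR=50/73; mL=5/9, mR=85/657; mL+mR=50/73 → advance +1; mR−mL=-280/657 → turn -1·90°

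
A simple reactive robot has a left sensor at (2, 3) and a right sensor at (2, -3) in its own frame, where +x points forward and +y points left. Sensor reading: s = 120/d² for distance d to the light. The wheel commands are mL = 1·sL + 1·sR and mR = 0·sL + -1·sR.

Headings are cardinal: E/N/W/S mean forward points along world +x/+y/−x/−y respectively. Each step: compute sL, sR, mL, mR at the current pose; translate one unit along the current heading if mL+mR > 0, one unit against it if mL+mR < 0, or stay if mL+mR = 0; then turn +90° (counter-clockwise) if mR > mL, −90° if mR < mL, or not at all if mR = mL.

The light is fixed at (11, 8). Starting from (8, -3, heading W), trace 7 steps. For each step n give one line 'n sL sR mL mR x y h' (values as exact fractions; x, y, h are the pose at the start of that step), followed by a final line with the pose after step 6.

0 120/221 120/89 37200/19669 -120/89 8 -3 W
1 12/13 60/41 1272/533 -60/41 7 -3 N
2 120/53 120/173 27120/9169 -120/173 7 -2 E
3 5/6 2/3 3/2 -2/3 8 -2 S
4 120/221 120/89 37200/19669 -120/89 8 -3 W
5 12/13 60/41 1272/533 -60/41 7 -3 N
6 120/53 120/173 27120/9169 -120/173 7 -2 E
final 8 -2 S

n=0: pose=(8,-3,W); sL=120/221, sR=120/89; mL=37200/19669, mR=-120/89; mL+mR=120/221 → advance +1; mR−mL=-63720/19669 → turn -1·90°
n=1: pose=(7,-3,N); sL=12/13, sR=60/41; mL=1272/533, mR=-60/41; mL+mR=12/13 → advance +1; mR−mL=-2052/533 → turn -1·90°
n=2: pose=(7,-2,E); sL=120/53, sR=120/173; mL=27120/9169, mR=-120/173; mL+mR=120/53 → advance +1; mR−mL=-33480/9169 → turn -1·90°
n=3: pose=(8,-2,S); sL=5/6, sR=2/3; mL=3/2, mR=-2/3; mL+mR=5/6 → advance +1; mR−mL=-13/6 → turn -1·90°
n=4: pose=(8,-3,W); sL=120/221, sR=120/89; mL=37200/19669, mR=-120/89; mL+mR=120/221 → advance +1; mR−mL=-63720/19669 → turn -1·90°
n=5: pose=(7,-3,N); sL=12/13, sR=60/41; mL=1272/533, mR=-60/41; mL+mR=12/13 → advance +1; mR−mL=-2052/533 → turn -1·90°
n=6: pose=(7,-2,E); sL=120/53, sR=120/173; mL=27120/9169, mR=-120/173; mL+mR=120/53 → advance +1; mR−mL=-33480/9169 → turn -1·90°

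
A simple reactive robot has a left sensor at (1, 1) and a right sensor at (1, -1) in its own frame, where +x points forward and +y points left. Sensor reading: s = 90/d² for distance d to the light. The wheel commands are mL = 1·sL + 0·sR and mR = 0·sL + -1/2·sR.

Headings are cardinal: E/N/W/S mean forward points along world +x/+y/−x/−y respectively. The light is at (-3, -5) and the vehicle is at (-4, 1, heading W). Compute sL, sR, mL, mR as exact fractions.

90/29 90/53 90/29 -45/53

left sensor world pos  = (-5, 0); dL² = 29
right sensor world pos = (-5, 2); dR² = 53
sL = 90/29 = 90/29
sR = 90/53 = 90/53
mL = 1·sL + 0·sR = 90/29
mR = 0·sL + -1/2·sR = -45/53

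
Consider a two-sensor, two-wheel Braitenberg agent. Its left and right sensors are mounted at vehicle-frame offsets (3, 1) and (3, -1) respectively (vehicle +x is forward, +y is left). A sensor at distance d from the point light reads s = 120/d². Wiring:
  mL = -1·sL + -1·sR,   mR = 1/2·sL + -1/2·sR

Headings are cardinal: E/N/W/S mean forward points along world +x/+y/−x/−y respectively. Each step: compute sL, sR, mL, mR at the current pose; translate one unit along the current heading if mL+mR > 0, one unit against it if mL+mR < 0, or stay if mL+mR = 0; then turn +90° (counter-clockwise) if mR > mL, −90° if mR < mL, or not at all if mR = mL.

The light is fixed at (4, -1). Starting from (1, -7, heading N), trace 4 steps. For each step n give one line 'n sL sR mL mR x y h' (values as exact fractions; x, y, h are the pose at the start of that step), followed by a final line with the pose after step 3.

0 24/5 120/13 -912/65 -144/65 1 -7 N
1 6/5 5/3 -43/15 -7/30 1 -8 W
2 120/101 120/109 -25200/11009 480/11009 2 -8 S
3 60/13 12/5 -456/65 72/65 2 -7 E
final 1 -7 N

n=0: pose=(1,-7,N); sL=24/5, sR=120/13; mL=-912/65, mR=-144/65; mL+mR=-1056/65 → advance -1; mR−mL=768/65 → turn +1·90°
n=1: pose=(1,-8,W); sL=6/5, sR=5/3; mL=-43/15, mR=-7/30; mL+mR=-31/10 → advance -1; mR−mL=79/30 → turn +1·90°
n=2: pose=(2,-8,S); sL=120/101, sR=120/109; mL=-25200/11009, mR=480/11009; mL+mR=-24720/11009 → advance -1; mR−mL=25680/11009 → turn +1·90°
n=3: pose=(2,-7,E); sL=60/13, sR=12/5; mL=-456/65, mR=72/65; mL+mR=-384/65 → advance -1; mR−mL=528/65 → turn +1·90°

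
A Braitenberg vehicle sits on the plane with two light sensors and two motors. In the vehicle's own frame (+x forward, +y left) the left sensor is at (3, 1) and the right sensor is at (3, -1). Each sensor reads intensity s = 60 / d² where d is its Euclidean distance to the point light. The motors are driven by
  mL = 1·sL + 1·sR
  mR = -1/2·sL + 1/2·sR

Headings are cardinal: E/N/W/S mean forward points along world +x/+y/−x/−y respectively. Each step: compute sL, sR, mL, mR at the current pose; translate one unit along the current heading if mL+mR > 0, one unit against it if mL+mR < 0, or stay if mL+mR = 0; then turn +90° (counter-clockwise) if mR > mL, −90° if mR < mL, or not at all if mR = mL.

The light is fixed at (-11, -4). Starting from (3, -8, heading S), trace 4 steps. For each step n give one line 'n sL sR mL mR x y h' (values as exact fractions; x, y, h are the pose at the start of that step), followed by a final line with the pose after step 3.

n=0: pose=(3,-8,S); sL=30/137, sR=30/109; mL=7380/14933, mR=420/14933; mL+mR=7800/14933 → advance +1; mR−mL=-6960/14933 → turn -1·90°
n=1: pose=(3,-9,W); sL=60/157, sR=60/137; mL=17640/21509, mR=600/21509; mL+mR=18240/21509 → advance +1; mR−mL=-17040/21509 → turn -1·90°
n=2: pose=(2,-9,N); sL=15/37, sR=3/10; mL=261/370, mR=-39/740; mL+mR=483/740 → advance +1; mR−mL=-561/740 → turn -1·90°
n=3: pose=(2,-8,E); sL=12/53, sR=60/281; mL=6552/14893, mR=-96/14893; mL+mR=6456/14893 → advance +1; mR−mL=-6648/14893 → turn -1·90°

0 30/137 30/109 7380/14933 420/14933 3 -8 S
1 60/157 60/137 17640/21509 600/21509 3 -9 W
2 15/37 3/10 261/370 -39/740 2 -9 N
3 12/53 60/281 6552/14893 -96/14893 2 -8 E
final 3 -8 S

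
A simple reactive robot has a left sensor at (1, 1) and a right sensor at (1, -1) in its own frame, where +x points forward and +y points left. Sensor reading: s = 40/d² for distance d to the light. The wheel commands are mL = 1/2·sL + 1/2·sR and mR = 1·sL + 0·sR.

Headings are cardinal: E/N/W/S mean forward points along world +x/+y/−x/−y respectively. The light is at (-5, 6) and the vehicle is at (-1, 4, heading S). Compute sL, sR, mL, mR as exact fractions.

20/17 20/9 260/153 20/17

left sensor world pos  = (0, 3); dL² = 34
right sensor world pos = (-2, 3); dR² = 18
sL = 40/34 = 20/17
sR = 40/18 = 20/9
mL = 1/2·sL + 1/2·sR = 260/153
mR = 1·sL + 0·sR = 20/17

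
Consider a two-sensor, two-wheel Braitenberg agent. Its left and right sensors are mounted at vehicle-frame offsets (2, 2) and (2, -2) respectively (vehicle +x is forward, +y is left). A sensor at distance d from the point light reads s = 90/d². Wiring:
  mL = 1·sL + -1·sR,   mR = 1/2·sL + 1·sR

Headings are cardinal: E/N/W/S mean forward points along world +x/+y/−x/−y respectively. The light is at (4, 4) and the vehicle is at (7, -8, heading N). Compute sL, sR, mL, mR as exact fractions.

90/101 18/25 432/2525 2943/2525

left sensor world pos  = (5, -6); dL² = 101
right sensor world pos = (9, -6); dR² = 125
sL = 90/101 = 90/101
sR = 90/125 = 18/25
mL = 1·sL + -1·sR = 432/2525
mR = 1/2·sL + 1·sR = 2943/2525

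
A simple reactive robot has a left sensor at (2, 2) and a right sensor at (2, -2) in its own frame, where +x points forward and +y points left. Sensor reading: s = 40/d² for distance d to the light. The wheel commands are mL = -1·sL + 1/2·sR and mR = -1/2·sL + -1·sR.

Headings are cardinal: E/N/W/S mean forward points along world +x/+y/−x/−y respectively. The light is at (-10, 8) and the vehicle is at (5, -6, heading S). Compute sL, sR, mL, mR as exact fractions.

left sensor world pos  = (7, -8); dL² = 545
right sensor world pos = (3, -8); dR² = 425
sL = 40/545 = 8/109
sR = 40/425 = 8/85
mL = -1·sL + 1/2·sR = -244/9265
mR = -1/2·sL + -1·sR = -1212/9265

8/109 8/85 -244/9265 -1212/9265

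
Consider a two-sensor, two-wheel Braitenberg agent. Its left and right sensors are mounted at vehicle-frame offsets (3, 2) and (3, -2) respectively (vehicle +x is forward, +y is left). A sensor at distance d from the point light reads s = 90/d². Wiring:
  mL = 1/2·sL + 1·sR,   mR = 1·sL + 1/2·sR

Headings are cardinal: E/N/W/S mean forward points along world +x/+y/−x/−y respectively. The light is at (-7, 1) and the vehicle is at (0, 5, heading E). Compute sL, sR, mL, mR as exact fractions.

left sensor world pos  = (3, 7); dL² = 136
right sensor world pos = (3, 3); dR² = 104
sL = 90/136 = 45/68
sR = 90/104 = 45/52
mL = 1/2·sL + 1·sR = 2115/1768
mR = 1·sL + 1/2·sR = 1935/1768

45/68 45/52 2115/1768 1935/1768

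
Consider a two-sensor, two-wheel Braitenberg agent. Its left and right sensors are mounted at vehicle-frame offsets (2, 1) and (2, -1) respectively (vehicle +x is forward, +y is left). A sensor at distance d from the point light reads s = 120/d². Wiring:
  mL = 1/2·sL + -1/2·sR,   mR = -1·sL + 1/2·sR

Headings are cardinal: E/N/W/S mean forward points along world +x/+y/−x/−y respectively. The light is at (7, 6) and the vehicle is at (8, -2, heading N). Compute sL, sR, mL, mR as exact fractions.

10/3 3 1/6 -11/6

left sensor world pos  = (7, 0); dL² = 36
right sensor world pos = (9, 0); dR² = 40
sL = 120/36 = 10/3
sR = 120/40 = 3
mL = 1/2·sL + -1/2·sR = 1/6
mR = -1·sL + 1/2·sR = -11/6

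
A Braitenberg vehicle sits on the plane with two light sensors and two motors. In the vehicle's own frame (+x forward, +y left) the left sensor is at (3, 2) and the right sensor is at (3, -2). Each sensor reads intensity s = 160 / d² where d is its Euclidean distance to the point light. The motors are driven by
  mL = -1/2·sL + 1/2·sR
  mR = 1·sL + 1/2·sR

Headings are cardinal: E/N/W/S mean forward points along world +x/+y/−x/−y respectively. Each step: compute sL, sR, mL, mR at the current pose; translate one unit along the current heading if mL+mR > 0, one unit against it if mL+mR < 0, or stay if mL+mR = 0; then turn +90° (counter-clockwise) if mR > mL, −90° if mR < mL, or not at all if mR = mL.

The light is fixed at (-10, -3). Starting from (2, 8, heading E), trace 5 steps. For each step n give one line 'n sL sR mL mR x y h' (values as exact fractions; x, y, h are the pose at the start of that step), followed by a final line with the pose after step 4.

n=0: pose=(2,8,E); sL=80/197, sR=80/153; mL=1760/30141, mR=20120/30141; mL+mR=21880/30141 → advance +1; mR−mL=120/197 → turn +1·90°
n=1: pose=(3,8,N); sL=160/317, sR=160/421; mL=-8320/133457, mR=92720/133457; mL+mR=84400/133457 → advance +1; mR−mL=240/317 → turn +1·90°
n=2: pose=(3,9,W); sL=4/5, sR=20/37; mL=-24/185, mR=198/185; mL+mR=174/185 → advance +1; mR−mL=6/5 → turn +1·90°
n=3: pose=(2,9,S); sL=160/277, sR=160/181; mL=7680/50137, mR=51120/50137; mL+mR=58800/50137 → advance +1; mR−mL=240/277 → turn +1·90°
n=4: pose=(2,8,E); sL=80/197, sR=80/153; mL=1760/30141, mR=20120/30141; mL+mR=21880/30141 → advance +1; mR−mL=120/197 → turn +1·90°

0 80/197 80/153 1760/30141 20120/30141 2 8 E
1 160/317 160/421 -8320/133457 92720/133457 3 8 N
2 4/5 20/37 -24/185 198/185 3 9 W
3 160/277 160/181 7680/50137 51120/50137 2 9 S
4 80/197 80/153 1760/30141 20120/30141 2 8 E
final 3 8 N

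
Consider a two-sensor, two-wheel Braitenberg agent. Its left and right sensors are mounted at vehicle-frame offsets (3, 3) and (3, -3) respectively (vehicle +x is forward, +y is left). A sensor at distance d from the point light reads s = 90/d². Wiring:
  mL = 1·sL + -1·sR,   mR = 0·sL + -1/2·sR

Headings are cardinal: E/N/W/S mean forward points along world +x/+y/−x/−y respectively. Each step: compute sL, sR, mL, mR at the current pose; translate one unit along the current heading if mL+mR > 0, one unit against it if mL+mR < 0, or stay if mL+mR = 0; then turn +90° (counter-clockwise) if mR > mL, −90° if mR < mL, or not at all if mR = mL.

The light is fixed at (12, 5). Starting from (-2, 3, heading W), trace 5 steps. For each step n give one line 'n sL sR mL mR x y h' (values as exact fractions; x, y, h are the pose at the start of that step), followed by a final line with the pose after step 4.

n=0: pose=(-2,3,W); sL=45/157, sR=9/29; mL=-108/4553, mR=-9/58; mL+mR=-1629/9106 → advance -1; mR−mL=-1197/9106 → turn -1·90°
n=1: pose=(-1,3,N); sL=90/257, sR=90/101; mL=-14040/25957, mR=-45/101; mL+mR=-25605/25957 → advance -1; mR−mL=2475/25957 → turn +1·90°
n=2: pose=(-1,2,W); sL=45/146, sR=45/128; mL=-405/9344, mR=-45/256; mL+mR=-4095/18688 → advance -1; mR−mL=-2475/18688 → turn -1·90°
n=3: pose=(0,2,N); sL=2/5, sR=10/9; mL=-32/45, mR=-5/9; mL+mR=-19/15 → advance -1; mR−mL=7/45 → turn +1·90°
n=4: pose=(0,1,W); sL=45/137, sR=45/113; mL=-1080/15481, mR=-45/226; mL+mR=-8325/30962 → advance -1; mR−mL=-4005/30962 → turn -1·90°

0 45/157 9/29 -108/4553 -9/58 -2 3 W
1 90/257 90/101 -14040/25957 -45/101 -1 3 N
2 45/146 45/128 -405/9344 -45/256 -1 2 W
3 2/5 10/9 -32/45 -5/9 0 2 N
4 45/137 45/113 -1080/15481 -45/226 0 1 W
final 1 1 N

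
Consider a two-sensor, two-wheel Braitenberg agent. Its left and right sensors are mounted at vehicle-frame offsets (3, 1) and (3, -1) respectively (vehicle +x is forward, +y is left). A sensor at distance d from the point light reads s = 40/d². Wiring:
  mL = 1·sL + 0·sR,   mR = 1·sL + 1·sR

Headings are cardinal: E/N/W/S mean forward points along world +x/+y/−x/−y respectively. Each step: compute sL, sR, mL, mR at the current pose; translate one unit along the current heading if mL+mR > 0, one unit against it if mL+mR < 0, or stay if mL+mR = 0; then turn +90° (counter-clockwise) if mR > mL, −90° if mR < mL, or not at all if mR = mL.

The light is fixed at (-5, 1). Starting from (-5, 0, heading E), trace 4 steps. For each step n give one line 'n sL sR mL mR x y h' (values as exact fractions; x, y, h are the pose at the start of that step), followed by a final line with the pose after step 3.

n=0: pose=(-5,0,E); sL=40/9, sR=40/13; mL=40/9, mR=880/117; mL+mR=1400/117 → advance +1; mR−mL=40/13 → turn +1·90°
n=1: pose=(-4,0,N); sL=10, sR=5; mL=10, mR=15; mL+mR=25 → advance +1; mR−mL=5 → turn +1·90°
n=2: pose=(-4,1,W); sL=8, sR=8; mL=8, mR=16; mL+mR=24 → advance +1; mR−mL=8 → turn +1·90°
n=3: pose=(-5,1,S); sL=4, sR=4; mL=4, mR=8; mL+mR=12 → advance +1; mR−mL=4 → turn +1·90°

0 40/9 40/13 40/9 880/117 -5 0 E
1 10 5 10 15 -4 0 N
2 8 8 8 16 -4 1 W
3 4 4 4 8 -5 1 S
final -5 0 E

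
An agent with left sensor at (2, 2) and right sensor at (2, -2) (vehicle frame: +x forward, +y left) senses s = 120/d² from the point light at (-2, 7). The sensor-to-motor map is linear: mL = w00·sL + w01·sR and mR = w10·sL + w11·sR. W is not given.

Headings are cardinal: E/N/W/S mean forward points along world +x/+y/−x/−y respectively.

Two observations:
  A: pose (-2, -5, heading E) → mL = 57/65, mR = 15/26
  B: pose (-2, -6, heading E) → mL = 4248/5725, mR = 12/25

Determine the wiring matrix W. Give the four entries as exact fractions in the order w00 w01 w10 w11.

obs A: pose=(-2,-5,E) → sL=15/13, sR=3/5, mL=57/65, mR=15/26
obs B: pose=(-2,-6,E) → sL=24/25, sR=120/229, mL=4248/5725, mR=12/25
sensor matrix S = [[15/13, 3/5], [24/25, 120/229]]; det S = 10656/372125
solve [mL_A; mL_B] = S·[w00; w01] and [mR_A; mR_B] = S·[w10; w11]:
  w00 = 1/2, w01 = 1/2, w10 = 1/2, w11 = 0

1/2 1/2 1/2 0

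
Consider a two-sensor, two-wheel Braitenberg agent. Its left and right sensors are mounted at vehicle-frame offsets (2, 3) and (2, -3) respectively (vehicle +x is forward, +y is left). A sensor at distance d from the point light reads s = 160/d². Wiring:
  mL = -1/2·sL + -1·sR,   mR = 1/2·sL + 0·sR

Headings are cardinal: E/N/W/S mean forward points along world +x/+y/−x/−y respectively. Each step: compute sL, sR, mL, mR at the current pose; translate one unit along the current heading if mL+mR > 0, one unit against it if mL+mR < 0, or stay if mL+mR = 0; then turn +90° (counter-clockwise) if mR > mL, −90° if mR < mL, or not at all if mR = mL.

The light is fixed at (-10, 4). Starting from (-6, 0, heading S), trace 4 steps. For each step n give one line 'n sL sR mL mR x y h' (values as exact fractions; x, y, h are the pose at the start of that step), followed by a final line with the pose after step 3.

0 32/17 160/37 -3312/629 16/17 -6 0 S
1 40/9 20/9 -40/9 20/9 -6 1 E
2 160 160/37 -3120/37 80 -7 1 N
3 16/5 80 -408/5 8/5 -7 0 W
final -6 0 S

n=0: pose=(-6,0,S); sL=32/17, sR=160/37; mL=-3312/629, mR=16/17; mL+mR=-160/37 → advance -1; mR−mL=3904/629 → turn +1·90°
n=1: pose=(-6,1,E); sL=40/9, sR=20/9; mL=-40/9, mR=20/9; mL+mR=-20/9 → advance -1; mR−mL=20/3 → turn +1·90°
n=2: pose=(-7,1,N); sL=160, sR=160/37; mL=-3120/37, mR=80; mL+mR=-160/37 → advance -1; mR−mL=6080/37 → turn +1·90°
n=3: pose=(-7,0,W); sL=16/5, sR=80; mL=-408/5, mR=8/5; mL+mR=-80 → advance -1; mR−mL=416/5 → turn +1·90°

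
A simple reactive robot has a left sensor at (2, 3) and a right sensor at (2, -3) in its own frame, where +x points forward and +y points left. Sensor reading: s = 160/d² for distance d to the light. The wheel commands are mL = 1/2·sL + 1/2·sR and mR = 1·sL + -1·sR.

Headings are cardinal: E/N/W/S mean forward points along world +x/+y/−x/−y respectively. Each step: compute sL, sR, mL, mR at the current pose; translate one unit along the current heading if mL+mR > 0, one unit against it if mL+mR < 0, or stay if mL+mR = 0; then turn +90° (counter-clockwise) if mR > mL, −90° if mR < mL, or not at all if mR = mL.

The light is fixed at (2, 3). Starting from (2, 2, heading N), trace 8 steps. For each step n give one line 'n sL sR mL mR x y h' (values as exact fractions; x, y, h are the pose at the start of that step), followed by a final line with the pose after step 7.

n=0: pose=(2,2,N); sL=16, sR=16; mL=16, mR=0; mL+mR=16 → advance +1; mR−mL=-16 → turn -1·90°
n=1: pose=(2,3,E); sL=160/13, sR=160/13; mL=160/13, mR=0; mL+mR=160/13 → advance +1; mR−mL=-160/13 → turn -1·90°
n=2: pose=(3,3,S); sL=8, sR=20; mL=14, mR=-12; mL+mR=2 → advance +1; mR−mL=-26 → turn -1·90°
n=3: pose=(3,2,W); sL=160/17, sR=32; mL=352/17, mR=-384/17; mL+mR=-32/17 → advance -1; mR−mL=-736/17 → turn -1·90°
n=4: pose=(4,2,N); sL=80, sR=80/13; mL=560/13, mR=960/13; mL+mR=1520/13 → advance +1; mR−mL=400/13 → turn +1·90°
n=5: pose=(4,3,W); sL=160/9, sR=160/9; mL=160/9, mR=0; mL+mR=160/9 → advance +1; mR−mL=-160/9 → turn -1·90°
n=6: pose=(3,3,N); sL=20, sR=8; mL=14, mR=12; mL+mR=26 → advance +1; mR−mL=-2 → turn -1·90°
n=7: pose=(3,4,E); sL=32/5, sR=160/13; mL=608/65, mR=-384/65; mL+mR=224/65 → advance +1; mR−mL=-992/65 → turn -1·90°

0 16 16 16 0 2 2 N
1 160/13 160/13 160/13 0 2 3 E
2 8 20 14 -12 3 3 S
3 160/17 32 352/17 -384/17 3 2 W
4 80 80/13 560/13 960/13 4 2 N
5 160/9 160/9 160/9 0 4 3 W
6 20 8 14 12 3 3 N
7 32/5 160/13 608/65 -384/65 3 4 E
final 4 4 S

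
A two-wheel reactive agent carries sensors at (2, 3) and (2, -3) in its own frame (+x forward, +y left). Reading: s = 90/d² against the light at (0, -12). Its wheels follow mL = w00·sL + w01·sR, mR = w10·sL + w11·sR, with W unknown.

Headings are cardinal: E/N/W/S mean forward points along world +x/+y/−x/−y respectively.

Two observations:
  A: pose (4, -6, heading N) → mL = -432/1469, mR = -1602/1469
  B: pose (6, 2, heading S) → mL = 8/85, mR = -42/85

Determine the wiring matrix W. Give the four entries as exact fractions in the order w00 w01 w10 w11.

obs A: pose=(4,-6,N) → sL=18/13, sR=90/113, mL=-432/1469, mR=-1602/1469
obs B: pose=(6,2,S) → sL=2/5, sR=10/17, mL=8/85, mR=-42/85
sensor matrix S = [[18/13, 90/113], [2/5, 10/17]]; det S = 12384/24973
solve [mL_A; mL_B] = S·[w00; w01] and [mR_A; mR_B] = S·[w10; w11]:
  w00 = -1/2, w01 = 1/2, w10 = -1/2, w11 = -1/2

-1/2 1/2 -1/2 -1/2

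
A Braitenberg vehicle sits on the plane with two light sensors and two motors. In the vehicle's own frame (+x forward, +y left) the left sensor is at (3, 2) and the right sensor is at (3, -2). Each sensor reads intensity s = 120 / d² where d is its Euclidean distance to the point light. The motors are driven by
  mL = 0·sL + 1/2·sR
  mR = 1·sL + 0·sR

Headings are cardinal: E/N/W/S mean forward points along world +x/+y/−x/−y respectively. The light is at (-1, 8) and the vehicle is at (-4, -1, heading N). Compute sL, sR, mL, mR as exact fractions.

120/61 120/37 60/37 120/61

left sensor world pos  = (-6, 2); dL² = 61
right sensor world pos = (-2, 2); dR² = 37
sL = 120/61 = 120/61
sR = 120/37 = 120/37
mL = 0·sL + 1/2·sR = 60/37
mR = 1·sL + 0·sR = 120/61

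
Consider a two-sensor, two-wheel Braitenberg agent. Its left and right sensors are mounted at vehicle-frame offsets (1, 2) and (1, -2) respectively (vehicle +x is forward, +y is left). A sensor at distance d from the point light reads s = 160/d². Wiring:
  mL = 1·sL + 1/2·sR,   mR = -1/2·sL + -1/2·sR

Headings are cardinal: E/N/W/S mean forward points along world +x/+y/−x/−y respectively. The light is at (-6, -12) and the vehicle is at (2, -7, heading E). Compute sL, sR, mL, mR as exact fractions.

left sensor world pos  = (3, -5); dL² = 130
right sensor world pos = (3, -9); dR² = 90
sL = 160/130 = 16/13
sR = 160/90 = 16/9
mL = 1·sL + 1/2·sR = 248/117
mR = -1/2·sL + -1/2·sR = -176/117

16/13 16/9 248/117 -176/117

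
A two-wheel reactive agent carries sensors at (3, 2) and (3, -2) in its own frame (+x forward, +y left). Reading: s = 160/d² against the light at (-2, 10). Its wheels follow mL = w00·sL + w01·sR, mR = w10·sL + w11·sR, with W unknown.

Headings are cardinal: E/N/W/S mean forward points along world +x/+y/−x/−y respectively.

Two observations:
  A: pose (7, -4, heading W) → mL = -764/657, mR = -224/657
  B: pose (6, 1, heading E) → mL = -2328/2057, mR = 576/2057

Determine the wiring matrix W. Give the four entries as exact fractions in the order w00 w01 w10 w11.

obs A: pose=(7,-4,W) → sL=40/73, sR=8/9, mL=-764/657, mR=-224/657
obs B: pose=(6,1,E) → sL=16/17, sR=80/121, mL=-2328/2057, mR=576/2057
sensor matrix S = [[40/73, 8/9], [16/17, 80/121]]; det S = -641024/1351449
solve [mL_A; mL_B] = S·[w00; w01] and [mR_A; mR_B] = S·[w10; w11]:
  w00 = -1/2, w01 = -1, w10 = 1, w11 = -1

-1/2 -1 1 -1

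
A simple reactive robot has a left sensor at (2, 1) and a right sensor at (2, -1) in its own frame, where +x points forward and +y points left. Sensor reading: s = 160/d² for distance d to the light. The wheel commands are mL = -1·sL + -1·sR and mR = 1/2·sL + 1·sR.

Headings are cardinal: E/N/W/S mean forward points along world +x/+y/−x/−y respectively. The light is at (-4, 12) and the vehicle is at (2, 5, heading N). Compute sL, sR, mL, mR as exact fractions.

left sensor world pos  = (1, 7); dL² = 50
right sensor world pos = (3, 7); dR² = 74
sL = 160/50 = 16/5
sR = 160/74 = 80/37
mL = -1·sL + -1·sR = -992/185
mR = 1/2·sL + 1·sR = 696/185

16/5 80/37 -992/185 696/185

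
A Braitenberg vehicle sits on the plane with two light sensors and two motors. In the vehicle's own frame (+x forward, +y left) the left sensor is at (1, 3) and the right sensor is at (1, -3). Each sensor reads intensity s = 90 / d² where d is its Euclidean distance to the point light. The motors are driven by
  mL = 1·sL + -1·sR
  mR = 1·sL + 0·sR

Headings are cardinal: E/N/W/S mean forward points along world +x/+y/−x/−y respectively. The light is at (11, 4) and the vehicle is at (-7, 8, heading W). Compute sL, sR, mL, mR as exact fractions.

left sensor world pos  = (-8, 5); dL² = 362
right sensor world pos = (-8, 11); dR² = 410
sL = 90/362 = 45/181
sR = 90/410 = 9/41
mL = 1·sL + -1·sR = 216/7421
mR = 1·sL + 0·sR = 45/181

45/181 9/41 216/7421 45/181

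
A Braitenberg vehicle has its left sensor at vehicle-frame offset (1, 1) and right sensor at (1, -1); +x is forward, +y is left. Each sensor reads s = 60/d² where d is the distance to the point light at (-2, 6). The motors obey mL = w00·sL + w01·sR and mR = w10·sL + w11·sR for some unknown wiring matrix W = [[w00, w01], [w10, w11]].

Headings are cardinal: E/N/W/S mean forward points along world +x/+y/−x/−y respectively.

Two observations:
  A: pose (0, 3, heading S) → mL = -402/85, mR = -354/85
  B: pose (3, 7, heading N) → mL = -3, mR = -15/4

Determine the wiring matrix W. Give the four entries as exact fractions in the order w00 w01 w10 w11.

-1/2 -1 -1 -1/2

obs A: pose=(0,3,S) → sL=12/5, sR=60/17, mL=-402/85, mR=-354/85
obs B: pose=(3,7,N) → sL=3, sR=3/2, mL=-3, mR=-15/4
sensor matrix S = [[12/5, 60/17], [3, 3/2]]; det S = -594/85
solve [mL_A; mL_B] = S·[w00; w01] and [mR_A; mR_B] = S·[w10; w11]:
  w00 = -1/2, w01 = -1, w10 = -1, w11 = -1/2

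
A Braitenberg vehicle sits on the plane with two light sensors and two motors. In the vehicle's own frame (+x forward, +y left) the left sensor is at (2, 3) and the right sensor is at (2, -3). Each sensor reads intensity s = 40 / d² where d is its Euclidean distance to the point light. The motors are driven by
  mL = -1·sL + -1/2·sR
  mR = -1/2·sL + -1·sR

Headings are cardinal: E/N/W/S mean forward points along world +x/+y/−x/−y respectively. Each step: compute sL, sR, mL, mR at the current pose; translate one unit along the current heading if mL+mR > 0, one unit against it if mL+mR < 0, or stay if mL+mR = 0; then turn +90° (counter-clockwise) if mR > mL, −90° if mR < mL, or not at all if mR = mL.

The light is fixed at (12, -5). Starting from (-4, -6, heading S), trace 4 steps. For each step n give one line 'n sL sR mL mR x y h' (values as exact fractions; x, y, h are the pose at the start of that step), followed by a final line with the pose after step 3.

n=0: pose=(-4,-6,S); sL=20/89, sR=4/37; mL=-918/3293, mR=-726/3293; mL+mR=-1644/3293 → advance -1; mR−mL=192/3293 → turn +1·90°
n=1: pose=(-4,-5,E); sL=8/41, sR=8/41; mL=-12/41, mR=-12/41; mL+mR=-24/41 → advance -1; mR−mL=0 → turn +0·90°
n=2: pose=(-5,-5,E); sL=20/117, sR=20/117; mL=-10/39, mR=-10/39; mL+mR=-20/39 → advance -1; mR−mL=0 → turn +0·90°
n=3: pose=(-6,-5,E); sL=8/53, sR=8/53; mL=-12/53, mR=-12/53; mL+mR=-24/53 → advance -1; mR−mL=0 → turn +0·90°

0 20/89 4/37 -918/3293 -726/3293 -4 -6 S
1 8/41 8/41 -12/41 -12/41 -4 -5 E
2 20/117 20/117 -10/39 -10/39 -5 -5 E
3 8/53 8/53 -12/53 -12/53 -6 -5 E
final -7 -5 E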